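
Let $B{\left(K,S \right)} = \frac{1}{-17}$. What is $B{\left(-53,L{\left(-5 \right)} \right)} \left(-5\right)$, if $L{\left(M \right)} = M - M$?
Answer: $\frac{5}{17} \approx 0.29412$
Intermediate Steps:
$L{\left(M \right)} = 0$
$B{\left(K,S \right)} = - \frac{1}{17}$
$B{\left(-53,L{\left(-5 \right)} \right)} \left(-5\right) = \left(- \frac{1}{17}\right) \left(-5\right) = \frac{5}{17}$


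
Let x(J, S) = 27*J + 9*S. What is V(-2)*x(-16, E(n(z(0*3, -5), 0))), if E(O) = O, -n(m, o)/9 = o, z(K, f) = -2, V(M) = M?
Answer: 864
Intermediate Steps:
n(m, o) = -9*o
x(J, S) = 9*S + 27*J
V(-2)*x(-16, E(n(z(0*3, -5), 0))) = -2*(9*(-9*0) + 27*(-16)) = -2*(9*0 - 432) = -2*(0 - 432) = -2*(-432) = 864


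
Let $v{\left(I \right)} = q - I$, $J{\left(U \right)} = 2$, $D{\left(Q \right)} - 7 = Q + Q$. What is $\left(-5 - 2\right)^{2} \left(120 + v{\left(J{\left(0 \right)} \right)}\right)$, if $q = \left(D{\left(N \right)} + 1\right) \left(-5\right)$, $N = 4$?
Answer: $1862$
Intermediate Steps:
$D{\left(Q \right)} = 7 + 2 Q$ ($D{\left(Q \right)} = 7 + \left(Q + Q\right) = 7 + 2 Q$)
$q = -80$ ($q = \left(\left(7 + 2 \cdot 4\right) + 1\right) \left(-5\right) = \left(\left(7 + 8\right) + 1\right) \left(-5\right) = \left(15 + 1\right) \left(-5\right) = 16 \left(-5\right) = -80$)
$v{\left(I \right)} = -80 - I$
$\left(-5 - 2\right)^{2} \left(120 + v{\left(J{\left(0 \right)} \right)}\right) = \left(-5 - 2\right)^{2} \left(120 - 82\right) = \left(-7\right)^{2} \left(120 - 82\right) = 49 \cdot 38 = 1862$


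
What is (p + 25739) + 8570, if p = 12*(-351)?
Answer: 30097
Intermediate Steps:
p = -4212
(p + 25739) + 8570 = (-4212 + 25739) + 8570 = 21527 + 8570 = 30097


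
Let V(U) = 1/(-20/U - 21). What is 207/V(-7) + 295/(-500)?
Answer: -2629313/700 ≈ -3756.2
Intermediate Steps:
V(U) = 1/(-21 - 20/U)
207/V(-7) + 295/(-500) = 207/((-1*(-7)/(20 + 21*(-7)))) + 295/(-500) = 207/((-1*(-7)/(20 - 147))) + 295*(-1/500) = 207/((-1*(-7)/(-127))) - 59/100 = 207/((-1*(-7)*(-1/127))) - 59/100 = 207/(-7/127) - 59/100 = 207*(-127/7) - 59/100 = -26289/7 - 59/100 = -2629313/700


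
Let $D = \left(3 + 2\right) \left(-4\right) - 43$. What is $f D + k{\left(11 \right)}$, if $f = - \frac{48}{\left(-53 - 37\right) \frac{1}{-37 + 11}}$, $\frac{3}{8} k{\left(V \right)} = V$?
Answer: $\frac{13544}{15} \approx 902.93$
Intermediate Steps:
$k{\left(V \right)} = \frac{8 V}{3}$
$f = - \frac{208}{15}$ ($f = - \frac{48}{\left(-90\right) \frac{1}{-26}} = - \frac{48}{\left(-90\right) \left(- \frac{1}{26}\right)} = - \frac{48}{\frac{45}{13}} = \left(-48\right) \frac{13}{45} = - \frac{208}{15} \approx -13.867$)
$D = -63$ ($D = 5 \left(-4\right) - 43 = -20 - 43 = -63$)
$f D + k{\left(11 \right)} = \left(- \frac{208}{15}\right) \left(-63\right) + \frac{8}{3} \cdot 11 = \frac{4368}{5} + \frac{88}{3} = \frac{13544}{15}$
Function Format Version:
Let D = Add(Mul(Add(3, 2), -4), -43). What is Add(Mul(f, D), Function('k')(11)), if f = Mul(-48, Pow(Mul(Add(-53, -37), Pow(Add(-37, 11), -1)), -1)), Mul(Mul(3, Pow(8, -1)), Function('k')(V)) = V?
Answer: Rational(13544, 15) ≈ 902.93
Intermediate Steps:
Function('k')(V) = Mul(Rational(8, 3), V)
f = Rational(-208, 15) (f = Mul(-48, Pow(Mul(-90, Pow(-26, -1)), -1)) = Mul(-48, Pow(Mul(-90, Rational(-1, 26)), -1)) = Mul(-48, Pow(Rational(45, 13), -1)) = Mul(-48, Rational(13, 45)) = Rational(-208, 15) ≈ -13.867)
D = -63 (D = Add(Mul(5, -4), -43) = Add(-20, -43) = -63)
Add(Mul(f, D), Function('k')(11)) = Add(Mul(Rational(-208, 15), -63), Mul(Rational(8, 3), 11)) = Add(Rational(4368, 5), Rational(88, 3)) = Rational(13544, 15)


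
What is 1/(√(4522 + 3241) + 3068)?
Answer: 3068/9404861 - √7763/9404861 ≈ 0.00031685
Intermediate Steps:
1/(√(4522 + 3241) + 3068) = 1/(√7763 + 3068) = 1/(3068 + √7763)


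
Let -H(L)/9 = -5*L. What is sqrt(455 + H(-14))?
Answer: 5*I*sqrt(7) ≈ 13.229*I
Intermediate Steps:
H(L) = 45*L (H(L) = -(-45)*L = 45*L)
sqrt(455 + H(-14)) = sqrt(455 + 45*(-14)) = sqrt(455 - 630) = sqrt(-175) = 5*I*sqrt(7)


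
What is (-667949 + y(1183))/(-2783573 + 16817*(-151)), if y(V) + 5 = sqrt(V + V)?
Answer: 47711/380210 - 13*sqrt(14)/5322940 ≈ 0.12548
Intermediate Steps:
y(V) = -5 + sqrt(2)*sqrt(V) (y(V) = -5 + sqrt(V + V) = -5 + sqrt(2*V) = -5 + sqrt(2)*sqrt(V))
(-667949 + y(1183))/(-2783573 + 16817*(-151)) = (-667949 + (-5 + sqrt(2)*sqrt(1183)))/(-2783573 + 16817*(-151)) = (-667949 + (-5 + sqrt(2)*(13*sqrt(7))))/(-2783573 - 2539367) = (-667949 + (-5 + 13*sqrt(14)))/(-5322940) = (-667954 + 13*sqrt(14))*(-1/5322940) = 47711/380210 - 13*sqrt(14)/5322940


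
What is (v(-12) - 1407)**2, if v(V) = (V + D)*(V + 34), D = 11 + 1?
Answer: 1979649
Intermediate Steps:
D = 12
v(V) = (12 + V)*(34 + V) (v(V) = (V + 12)*(V + 34) = (12 + V)*(34 + V))
(v(-12) - 1407)**2 = ((408 + (-12)**2 + 46*(-12)) - 1407)**2 = ((408 + 144 - 552) - 1407)**2 = (0 - 1407)**2 = (-1407)**2 = 1979649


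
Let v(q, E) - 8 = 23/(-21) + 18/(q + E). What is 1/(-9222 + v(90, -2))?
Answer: -924/8514559 ≈ -0.00010852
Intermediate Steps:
v(q, E) = 145/21 + 18/(E + q) (v(q, E) = 8 + (23/(-21) + 18/(q + E)) = 8 + (23*(-1/21) + 18/(E + q)) = 8 + (-23/21 + 18/(E + q)) = 145/21 + 18/(E + q))
1/(-9222 + v(90, -2)) = 1/(-9222 + (378 + 145*(-2) + 145*90)/(21*(-2 + 90))) = 1/(-9222 + (1/21)*(378 - 290 + 13050)/88) = 1/(-9222 + (1/21)*(1/88)*13138) = 1/(-9222 + 6569/924) = 1/(-8514559/924) = -924/8514559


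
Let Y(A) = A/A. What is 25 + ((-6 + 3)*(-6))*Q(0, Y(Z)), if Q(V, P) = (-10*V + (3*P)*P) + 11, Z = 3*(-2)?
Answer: 277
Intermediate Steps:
Z = -6
Y(A) = 1
Q(V, P) = 11 - 10*V + 3*P**2 (Q(V, P) = (-10*V + 3*P**2) + 11 = 11 - 10*V + 3*P**2)
25 + ((-6 + 3)*(-6))*Q(0, Y(Z)) = 25 + ((-6 + 3)*(-6))*(11 - 10*0 + 3*1**2) = 25 + (-3*(-6))*(11 + 0 + 3*1) = 25 + 18*(11 + 0 + 3) = 25 + 18*14 = 25 + 252 = 277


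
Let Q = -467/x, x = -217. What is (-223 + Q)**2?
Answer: 2296709776/47089 ≈ 48774.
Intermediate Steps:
Q = 467/217 (Q = -467/(-217) = -467*(-1/217) = 467/217 ≈ 2.1521)
(-223 + Q)**2 = (-223 + 467/217)**2 = (-47924/217)**2 = 2296709776/47089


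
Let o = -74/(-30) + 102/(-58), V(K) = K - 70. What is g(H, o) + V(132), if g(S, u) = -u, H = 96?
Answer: 26662/435 ≈ 61.292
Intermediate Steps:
V(K) = -70 + K
o = 308/435 (o = -74*(-1/30) + 102*(-1/58) = 37/15 - 51/29 = 308/435 ≈ 0.70805)
g(H, o) + V(132) = -1*308/435 + (-70 + 132) = -308/435 + 62 = 26662/435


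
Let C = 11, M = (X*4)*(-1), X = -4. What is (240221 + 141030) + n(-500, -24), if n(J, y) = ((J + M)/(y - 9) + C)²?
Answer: 3437188/9 ≈ 3.8191e+5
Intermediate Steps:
M = 16 (M = -4*4*(-1) = -16*(-1) = 16)
n(J, y) = (11 + (16 + J)/(-9 + y))² (n(J, y) = ((J + 16)/(y - 9) + 11)² = ((16 + J)/(-9 + y) + 11)² = (11 + (16 + J)/(-9 + y))²)
(240221 + 141030) + n(-500, -24) = (240221 + 141030) + (-83 - 500 + 11*(-24))²/(-9 - 24)² = 381251 + (-83 - 500 - 264)²/(-33)² = 381251 + (1/1089)*(-847)² = 381251 + (1/1089)*717409 = 381251 + 5929/9 = 3437188/9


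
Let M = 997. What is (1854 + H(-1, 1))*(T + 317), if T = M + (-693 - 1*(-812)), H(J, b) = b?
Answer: 2658215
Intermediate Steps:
T = 1116 (T = 997 + (-693 - 1*(-812)) = 997 + (-693 + 812) = 997 + 119 = 1116)
(1854 + H(-1, 1))*(T + 317) = (1854 + 1)*(1116 + 317) = 1855*1433 = 2658215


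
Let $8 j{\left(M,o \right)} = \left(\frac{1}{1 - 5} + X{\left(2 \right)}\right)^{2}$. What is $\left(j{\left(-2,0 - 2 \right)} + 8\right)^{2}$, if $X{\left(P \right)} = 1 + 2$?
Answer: $\frac{1311025}{16384} \approx 80.019$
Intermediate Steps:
$X{\left(P \right)} = 3$
$j{\left(M,o \right)} = \frac{121}{128}$ ($j{\left(M,o \right)} = \frac{\left(\frac{1}{1 - 5} + 3\right)^{2}}{8} = \frac{\left(\frac{1}{-4} + 3\right)^{2}}{8} = \frac{\left(- \frac{1}{4} + 3\right)^{2}}{8} = \frac{\left(\frac{11}{4}\right)^{2}}{8} = \frac{1}{8} \cdot \frac{121}{16} = \frac{121}{128}$)
$\left(j{\left(-2,0 - 2 \right)} + 8\right)^{2} = \left(\frac{121}{128} + 8\right)^{2} = \left(\frac{1145}{128}\right)^{2} = \frac{1311025}{16384}$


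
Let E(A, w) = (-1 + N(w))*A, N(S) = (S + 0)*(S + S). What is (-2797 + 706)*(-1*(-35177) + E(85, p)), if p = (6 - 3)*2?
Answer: -86174292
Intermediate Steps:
N(S) = 2*S**2 (N(S) = S*(2*S) = 2*S**2)
p = 6 (p = 3*2 = 6)
E(A, w) = A*(-1 + 2*w**2) (E(A, w) = (-1 + 2*w**2)*A = A*(-1 + 2*w**2))
(-2797 + 706)*(-1*(-35177) + E(85, p)) = (-2797 + 706)*(-1*(-35177) + 85*(-1 + 2*6**2)) = -2091*(35177 + 85*(-1 + 2*36)) = -2091*(35177 + 85*(-1 + 72)) = -2091*(35177 + 85*71) = -2091*(35177 + 6035) = -2091*41212 = -86174292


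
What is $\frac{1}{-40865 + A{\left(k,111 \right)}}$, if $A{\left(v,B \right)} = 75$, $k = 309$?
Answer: $- \frac{1}{40790} \approx -2.4516 \cdot 10^{-5}$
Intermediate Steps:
$\frac{1}{-40865 + A{\left(k,111 \right)}} = \frac{1}{-40865 + 75} = \frac{1}{-40790} = - \frac{1}{40790}$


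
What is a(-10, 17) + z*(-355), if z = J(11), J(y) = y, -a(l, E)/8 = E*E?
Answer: -6217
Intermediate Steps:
a(l, E) = -8*E² (a(l, E) = -8*E*E = -8*E²)
z = 11
a(-10, 17) + z*(-355) = -8*17² + 11*(-355) = -8*289 - 3905 = -2312 - 3905 = -6217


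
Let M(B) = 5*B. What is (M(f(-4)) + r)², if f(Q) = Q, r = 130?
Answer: 12100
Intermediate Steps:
(M(f(-4)) + r)² = (5*(-4) + 130)² = (-20 + 130)² = 110² = 12100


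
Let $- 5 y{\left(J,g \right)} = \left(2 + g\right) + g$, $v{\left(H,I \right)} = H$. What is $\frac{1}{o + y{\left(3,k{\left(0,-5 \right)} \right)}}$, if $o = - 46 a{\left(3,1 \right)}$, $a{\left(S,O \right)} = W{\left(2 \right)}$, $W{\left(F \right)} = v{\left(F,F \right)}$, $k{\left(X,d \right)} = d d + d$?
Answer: $- \frac{5}{502} \approx -0.0099602$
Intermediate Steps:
$k{\left(X,d \right)} = d + d^{2}$ ($k{\left(X,d \right)} = d^{2} + d = d + d^{2}$)
$W{\left(F \right)} = F$
$a{\left(S,O \right)} = 2$
$y{\left(J,g \right)} = - \frac{2}{5} - \frac{2 g}{5}$ ($y{\left(J,g \right)} = - \frac{\left(2 + g\right) + g}{5} = - \frac{2 + 2 g}{5} = - \frac{2}{5} - \frac{2 g}{5}$)
$o = -92$ ($o = \left(-46\right) 2 = -92$)
$\frac{1}{o + y{\left(3,k{\left(0,-5 \right)} \right)}} = \frac{1}{-92 - \left(\frac{2}{5} + \frac{2 \left(- 5 \left(1 - 5\right)\right)}{5}\right)} = \frac{1}{-92 - \left(\frac{2}{5} + \frac{2 \left(\left(-5\right) \left(-4\right)\right)}{5}\right)} = \frac{1}{-92 - \frac{42}{5}} = \frac{1}{- \frac{502}{5}} = - \frac{5}{502}$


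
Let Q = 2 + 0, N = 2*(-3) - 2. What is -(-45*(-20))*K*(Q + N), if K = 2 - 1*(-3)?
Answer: 27000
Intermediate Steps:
K = 5 (K = 2 + 3 = 5)
N = -8 (N = -6 - 2 = -8)
Q = 2
-(-45*(-20))*K*(Q + N) = -(-45*(-20))*5*(2 - 8) = -900*5*(-6) = -900*(-30) = -1*(-27000) = 27000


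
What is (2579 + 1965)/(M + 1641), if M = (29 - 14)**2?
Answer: 2272/933 ≈ 2.4352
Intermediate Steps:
M = 225 (M = 15**2 = 225)
(2579 + 1965)/(M + 1641) = (2579 + 1965)/(225 + 1641) = 4544/1866 = 4544*(1/1866) = 2272/933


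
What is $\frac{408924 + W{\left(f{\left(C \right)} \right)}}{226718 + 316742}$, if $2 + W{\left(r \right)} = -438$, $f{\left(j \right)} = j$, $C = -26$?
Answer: $\frac{102121}{135865} \approx 0.75164$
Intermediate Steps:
$W{\left(r \right)} = -440$ ($W{\left(r \right)} = -2 - 438 = -440$)
$\frac{408924 + W{\left(f{\left(C \right)} \right)}}{226718 + 316742} = \frac{408924 - 440}{226718 + 316742} = \frac{408484}{543460} = 408484 \cdot \frac{1}{543460} = \frac{102121}{135865}$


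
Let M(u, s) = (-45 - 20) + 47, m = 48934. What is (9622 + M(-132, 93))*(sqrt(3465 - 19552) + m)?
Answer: 469962136 + 9604*I*sqrt(16087) ≈ 4.6996e+8 + 1.2181e+6*I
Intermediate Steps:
M(u, s) = -18 (M(u, s) = -65 + 47 = -18)
(9622 + M(-132, 93))*(sqrt(3465 - 19552) + m) = (9622 - 18)*(sqrt(3465 - 19552) + 48934) = 9604*(sqrt(-16087) + 48934) = 9604*(I*sqrt(16087) + 48934) = 9604*(48934 + I*sqrt(16087)) = 469962136 + 9604*I*sqrt(16087)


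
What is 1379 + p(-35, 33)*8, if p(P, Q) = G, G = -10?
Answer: 1299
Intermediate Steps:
p(P, Q) = -10
1379 + p(-35, 33)*8 = 1379 - 10*8 = 1379 - 80 = 1299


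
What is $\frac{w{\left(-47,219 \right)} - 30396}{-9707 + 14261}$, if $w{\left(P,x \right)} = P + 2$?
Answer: $- \frac{10147}{1518} \approx -6.6845$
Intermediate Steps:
$w{\left(P,x \right)} = 2 + P$
$\frac{w{\left(-47,219 \right)} - 30396}{-9707 + 14261} = \frac{\left(2 - 47\right) - 30396}{-9707 + 14261} = \frac{-45 - 30396}{4554} = \left(-30441\right) \frac{1}{4554} = - \frac{10147}{1518}$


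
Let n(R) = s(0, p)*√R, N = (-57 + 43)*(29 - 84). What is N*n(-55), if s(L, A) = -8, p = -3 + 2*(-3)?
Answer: -6160*I*√55 ≈ -45684.0*I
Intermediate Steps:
p = -9 (p = -3 - 6 = -9)
N = 770 (N = -14*(-55) = 770)
n(R) = -8*√R
N*n(-55) = 770*(-8*I*√55) = -6160*I*√55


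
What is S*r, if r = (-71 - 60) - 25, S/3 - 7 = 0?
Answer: -3276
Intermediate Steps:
S = 21 (S = 21 + 3*0 = 21 + 0 = 21)
r = -156 (r = -131 - 25 = -156)
S*r = 21*(-156) = -3276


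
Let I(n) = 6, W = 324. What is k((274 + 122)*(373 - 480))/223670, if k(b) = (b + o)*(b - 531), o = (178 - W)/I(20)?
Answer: 1818929889/223670 ≈ 8132.2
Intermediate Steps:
o = -73/3 (o = (178 - 1*324)/6 = (178 - 324)*(1/6) = -146*1/6 = -73/3 ≈ -24.333)
k(b) = (-531 + b)*(-73/3 + b) (k(b) = (b - 73/3)*(b - 531) = (-73/3 + b)*(-531 + b) = (-531 + b)*(-73/3 + b))
k((274 + 122)*(373 - 480))/223670 = (12921 + ((274 + 122)*(373 - 480))**2 - 1666*(274 + 122)*(373 - 480)/3)/223670 = (12921 + (396*(-107))**2 - 219912*(-107))*(1/223670) = (12921 + (-42372)**2 - 1666/3*(-42372))*(1/223670) = (12921 + 1795386384 + 23530584)*(1/223670) = 1818929889*(1/223670) = 1818929889/223670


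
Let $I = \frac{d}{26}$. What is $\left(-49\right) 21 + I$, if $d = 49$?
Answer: $- \frac{26705}{26} \approx -1027.1$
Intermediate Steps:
$I = \frac{49}{26} \approx 1.8846$
$\left(-49\right) 21 + I = \left(-49\right) 21 + \frac{49}{26} = -1029 + \frac{49}{26} = - \frac{26705}{26}$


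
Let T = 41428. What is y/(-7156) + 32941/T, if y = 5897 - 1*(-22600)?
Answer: -59052995/18528673 ≈ -3.1871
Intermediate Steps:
y = 28497 (y = 5897 + 22600 = 28497)
y/(-7156) + 32941/T = 28497/(-7156) + 32941/41428 = 28497*(-1/7156) + 32941*(1/41428) = -28497/7156 + 32941/41428 = -59052995/18528673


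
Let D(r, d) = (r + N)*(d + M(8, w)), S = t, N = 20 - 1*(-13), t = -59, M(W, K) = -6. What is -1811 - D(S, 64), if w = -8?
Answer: -303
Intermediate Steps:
N = 33 (N = 20 + 13 = 33)
S = -59
D(r, d) = (-6 + d)*(33 + r) (D(r, d) = (r + 33)*(d - 6) = (33 + r)*(-6 + d) = (-6 + d)*(33 + r))
-1811 - D(S, 64) = -1811 - (-198 - 6*(-59) + 33*64 + 64*(-59)) = -1811 - (-198 + 354 + 2112 - 3776) = -1811 - 1*(-1508) = -1811 + 1508 = -303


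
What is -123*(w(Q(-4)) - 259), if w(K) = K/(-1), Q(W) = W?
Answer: 31365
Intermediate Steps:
w(K) = -K (w(K) = K*(-1) = -K)
-123*(w(Q(-4)) - 259) = -123*(-1*(-4) - 259) = -123*(4 - 259) = -123*(-255) = 31365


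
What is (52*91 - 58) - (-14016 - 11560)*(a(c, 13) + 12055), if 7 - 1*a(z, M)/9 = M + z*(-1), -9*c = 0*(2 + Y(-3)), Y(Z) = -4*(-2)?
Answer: 306942250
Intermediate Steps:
Y(Z) = 8
c = 0 (c = -0*(2 + 8) = -0*10 = -⅑*0 = 0)
a(z, M) = 63 - 9*M + 9*z (a(z, M) = 63 - 9*(M + z*(-1)) = 63 - 9*(M - z) = 63 + (-9*M + 9*z) = 63 - 9*M + 9*z)
(52*91 - 58) - (-14016 - 11560)*(a(c, 13) + 12055) = (52*91 - 58) - (-14016 - 11560)*((63 - 9*13 + 9*0) + 12055) = (4732 - 58) - (-25576)*((63 - 117 + 0) + 12055) = 4674 - (-25576)*(-54 + 12055) = 4674 - (-25576)*12001 = 4674 - 1*(-306937576) = 4674 + 306937576 = 306942250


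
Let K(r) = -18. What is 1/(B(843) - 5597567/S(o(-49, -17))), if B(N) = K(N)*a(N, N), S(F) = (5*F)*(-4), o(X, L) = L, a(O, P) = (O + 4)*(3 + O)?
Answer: -340/4390957007 ≈ -7.7432e-8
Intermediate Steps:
a(O, P) = (3 + O)*(4 + O) (a(O, P) = (4 + O)*(3 + O) = (3 + O)*(4 + O))
S(F) = -20*F
B(N) = -216 - 126*N - 18*N² (B(N) = -18*(12 + N² + 7*N) = -216 - 126*N - 18*N²)
1/(B(843) - 5597567/S(o(-49, -17))) = 1/((-216 - 126*843 - 18*843²) - 5597567/((-20*(-17)))) = 1/((-216 - 106218 - 18*710649) - 5597567/340) = 1/((-216 - 106218 - 12791682) - 5597567*1/340) = 1/(-12898116 - 5597567/340) = 1/(-4390957007/340) = -340/4390957007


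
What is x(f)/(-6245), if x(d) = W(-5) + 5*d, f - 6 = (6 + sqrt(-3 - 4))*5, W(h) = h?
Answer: -35/1249 - 5*I*sqrt(7)/1249 ≈ -0.028022 - 0.010591*I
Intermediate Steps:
f = 36 + 5*I*sqrt(7) (f = 6 + (6 + sqrt(-3 - 4))*5 = 6 + (6 + sqrt(-7))*5 = 6 + (6 + I*sqrt(7))*5 = 6 + (30 + 5*I*sqrt(7)) = 36 + 5*I*sqrt(7) ≈ 36.0 + 13.229*I)
x(d) = -5 + 5*d
x(f)/(-6245) = (-5 + 5*(36 + 5*I*sqrt(7)))/(-6245) = (-5 + (180 + 25*I*sqrt(7)))*(-1/6245) = (175 + 25*I*sqrt(7))*(-1/6245) = -35/1249 - 5*I*sqrt(7)/1249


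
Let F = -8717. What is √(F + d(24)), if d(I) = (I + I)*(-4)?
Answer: I*√8909 ≈ 94.387*I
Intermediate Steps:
d(I) = -8*I (d(I) = (2*I)*(-4) = -8*I)
√(F + d(24)) = √(-8717 - 8*24) = √(-8717 - 192) = √(-8909) = I*√8909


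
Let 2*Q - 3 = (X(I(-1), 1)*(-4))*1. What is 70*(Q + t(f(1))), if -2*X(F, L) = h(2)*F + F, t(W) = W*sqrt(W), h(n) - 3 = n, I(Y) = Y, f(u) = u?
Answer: -245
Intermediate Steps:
h(n) = 3 + n
t(W) = W**(3/2)
X(F, L) = -3*F (X(F, L) = -((3 + 2)*F + F)/2 = -(5*F + F)/2 = -3*F)
Q = -9/2 (Q = 3/2 + ((-3*(-1)*(-4))*1)/2 = 3/2 + ((3*(-4))*1)/2 = 3/2 + (-12*1)/2 = 3/2 + (1/2)*(-12) = 3/2 - 6 = -9/2 ≈ -4.5000)
70*(Q + t(f(1))) = 70*(-9/2 + 1**(3/2)) = 70*(-9/2 + 1) = 70*(-7/2) = -245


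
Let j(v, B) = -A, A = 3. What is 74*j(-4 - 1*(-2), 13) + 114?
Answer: -108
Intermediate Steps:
j(v, B) = -3 (j(v, B) = -1*3 = -3)
74*j(-4 - 1*(-2), 13) + 114 = 74*(-3) + 114 = -222 + 114 = -108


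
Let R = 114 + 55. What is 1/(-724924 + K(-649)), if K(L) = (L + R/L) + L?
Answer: -649/471318247 ≈ -1.3770e-6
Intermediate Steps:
R = 169
K(L) = 2*L + 169/L (K(L) = (L + 169/L) + L = 2*L + 169/L)
1/(-724924 + K(-649)) = 1/(-724924 + (2*(-649) + 169/(-649))) = 1/(-724924 + (-1298 + 169*(-1/649))) = 1/(-724924 + (-1298 - 169/649)) = 1/(-724924 - 842571/649) = 1/(-471318247/649) = -649/471318247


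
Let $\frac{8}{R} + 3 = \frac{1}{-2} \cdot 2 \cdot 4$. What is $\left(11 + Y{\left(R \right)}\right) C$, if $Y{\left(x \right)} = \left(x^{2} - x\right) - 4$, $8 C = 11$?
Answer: $\frac{5093}{392} \approx 12.992$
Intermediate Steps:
$C = \frac{11}{8}$ ($C = \frac{1}{8} \cdot 11 = \frac{11}{8} \approx 1.375$)
$R = - \frac{8}{7}$ ($R = \frac{8}{-3 + \frac{1}{-2} \cdot 2 \cdot 4} = \frac{8}{-3 + \left(- \frac{1}{2}\right) 2 \cdot 4} = \frac{8}{-3 - 4} = \frac{8}{-7} = 8 \left(- \frac{1}{7}\right) = - \frac{8}{7} \approx -1.1429$)
$Y{\left(x \right)} = -4 + x^{2} - x$
$\left(11 + Y{\left(R \right)}\right) C = \left(11 - \left(\frac{20}{7} - \frac{64}{49}\right)\right) \frac{11}{8} = \left(11 + \left(-4 + \frac{64}{49} + \frac{8}{7}\right)\right) \frac{11}{8} = \left(11 - \frac{76}{49}\right) \frac{11}{8} = \frac{463}{49} \cdot \frac{11}{8} = \frac{5093}{392}$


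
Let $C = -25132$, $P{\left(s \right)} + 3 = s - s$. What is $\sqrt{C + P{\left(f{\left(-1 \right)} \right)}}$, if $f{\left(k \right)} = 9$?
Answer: $i \sqrt{25135} \approx 158.54 i$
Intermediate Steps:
$P{\left(s \right)} = -3$ ($P{\left(s \right)} = -3 + \left(s - s\right) = -3 + 0 = -3$)
$\sqrt{C + P{\left(f{\left(-1 \right)} \right)}} = \sqrt{-25132 - 3} = \sqrt{-25135} = i \sqrt{25135}$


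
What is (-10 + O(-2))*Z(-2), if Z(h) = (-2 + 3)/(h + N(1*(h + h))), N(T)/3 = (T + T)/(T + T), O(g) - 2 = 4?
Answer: -4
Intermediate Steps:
O(g) = 6 (O(g) = 2 + 4 = 6)
N(T) = 3 (N(T) = 3*((T + T)/(T + T)) = 3*((2*T)/((2*T))) = 3*((2*T)*(1/(2*T))) = 3*1 = 3)
Z(h) = 1/(3 + h) (Z(h) = (-2 + 3)/(h + 3) = 1/(3 + h))
(-10 + O(-2))*Z(-2) = (-10 + 6)/(3 - 2) = -4/1 = -4*1 = -4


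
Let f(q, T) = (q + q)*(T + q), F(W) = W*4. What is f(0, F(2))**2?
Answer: 0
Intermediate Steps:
F(W) = 4*W
f(q, T) = 2*q*(T + q) (f(q, T) = (2*q)*(T + q) = 2*q*(T + q))
f(0, F(2))**2 = (2*0*(4*2 + 0))**2 = (2*0*(8 + 0))**2 = (2*0*8)**2 = 0**2 = 0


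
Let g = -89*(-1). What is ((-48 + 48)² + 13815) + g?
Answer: 13904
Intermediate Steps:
g = 89
((-48 + 48)² + 13815) + g = ((-48 + 48)² + 13815) + 89 = (0² + 13815) + 89 = (0 + 13815) + 89 = 13815 + 89 = 13904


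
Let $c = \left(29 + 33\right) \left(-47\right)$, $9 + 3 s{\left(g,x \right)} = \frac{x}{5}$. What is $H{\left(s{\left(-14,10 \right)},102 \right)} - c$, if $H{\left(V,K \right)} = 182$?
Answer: $3096$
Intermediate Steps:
$s{\left(g,x \right)} = -3 + \frac{x}{15}$ ($s{\left(g,x \right)} = -3 + \frac{x \frac{1}{5}}{3} = -3 + \frac{\frac{1}{5} x}{3} = -3 + \frac{x}{15}$)
$c = -2914$ ($c = 62 \left(-47\right) = -2914$)
$H{\left(s{\left(-14,10 \right)},102 \right)} - c = 182 - -2914 = 182 + 2914 = 3096$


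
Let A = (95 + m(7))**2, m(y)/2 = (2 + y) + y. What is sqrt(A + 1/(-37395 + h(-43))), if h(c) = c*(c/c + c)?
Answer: 2*sqrt(5107154780805)/35589 ≈ 127.00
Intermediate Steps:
m(y) = 4 + 4*y (m(y) = 2*((2 + y) + y) = 2*(2 + 2*y) = 4 + 4*y)
h(c) = c*(1 + c)
A = 16129 (A = (95 + (4 + 4*7))**2 = (95 + (4 + 28))**2 = (95 + 32)**2 = 127**2 = 16129)
sqrt(A + 1/(-37395 + h(-43))) = sqrt(16129 + 1/(-37395 - 43*(1 - 43))) = sqrt(16129 + 1/(-37395 - 43*(-42))) = sqrt(16129 + 1/(-37395 + 1806)) = sqrt(16129 + 1/(-35589)) = sqrt(16129 - 1/35589) = sqrt(574014980/35589) = 2*sqrt(5107154780805)/35589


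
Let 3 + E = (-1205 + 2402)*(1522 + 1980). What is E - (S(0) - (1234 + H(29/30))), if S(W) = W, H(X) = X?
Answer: 125793779/30 ≈ 4.1931e+6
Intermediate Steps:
E = 4191891 (E = -3 + (-1205 + 2402)*(1522 + 1980) = -3 + 1197*3502 = -3 + 4191894 = 4191891)
E - (S(0) - (1234 + H(29/30))) = 4191891 - (0 - (1234 + 29/30)) = 4191891 - (0 - 1*37049/30) = 4191891 - (0 - 37049/30) = 4191891 - 1*(-37049/30) = 4191891 + 37049/30 = 125793779/30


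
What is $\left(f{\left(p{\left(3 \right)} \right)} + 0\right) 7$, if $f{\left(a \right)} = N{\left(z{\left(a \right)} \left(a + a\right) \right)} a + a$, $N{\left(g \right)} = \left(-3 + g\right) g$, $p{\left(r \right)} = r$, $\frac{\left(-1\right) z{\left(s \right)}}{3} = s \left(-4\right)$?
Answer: $966189$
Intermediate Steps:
$z{\left(s \right)} = 12 s$ ($z{\left(s \right)} = - 3 s \left(-4\right) = - 3 \left(- 4 s\right) = 12 s$)
$N{\left(g \right)} = g \left(-3 + g\right)$
$f{\left(a \right)} = a + 24 a^{3} \left(-3 + 24 a^{2}\right)$ ($f{\left(a \right)} = 12 a \left(a + a\right) \left(-3 + 12 a \left(a + a\right)\right) a + a = 12 a 2 a \left(-3 + 12 a 2 a\right) a + a = 24 a^{2} \left(-3 + 24 a^{2}\right) a + a = 24 a^{3} \left(-3 + 24 a^{2}\right) + a = a + 24 a^{3} \left(-3 + 24 a^{2}\right)$)
$\left(f{\left(p{\left(3 \right)} \right)} + 0\right) 7 = \left(\left(3 - 72 \cdot 3^{3} + 576 \cdot 3^{5}\right) + 0\right) 7 = \left(\left(3 - 1944 + 576 \cdot 243\right) + 0\right) 7 = \left(\left(3 - 1944 + 139968\right) + 0\right) 7 = \left(138027 + 0\right) 7 = 138027 \cdot 7 = 966189$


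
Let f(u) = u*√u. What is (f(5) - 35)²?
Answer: 1350 - 350*√5 ≈ 567.38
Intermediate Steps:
f(u) = u^(3/2)
(f(5) - 35)² = (5^(3/2) - 35)² = (5*√5 - 35)² = (-35 + 5*√5)²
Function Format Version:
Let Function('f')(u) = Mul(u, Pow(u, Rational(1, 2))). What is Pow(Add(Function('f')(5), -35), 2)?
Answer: Add(1350, Mul(-350, Pow(5, Rational(1, 2)))) ≈ 567.38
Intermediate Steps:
Function('f')(u) = Pow(u, Rational(3, 2))
Pow(Add(Function('f')(5), -35), 2) = Pow(Add(Pow(5, Rational(3, 2)), -35), 2) = Pow(Add(Mul(5, Pow(5, Rational(1, 2))), -35), 2) = Pow(Add(-35, Mul(5, Pow(5, Rational(1, 2)))), 2)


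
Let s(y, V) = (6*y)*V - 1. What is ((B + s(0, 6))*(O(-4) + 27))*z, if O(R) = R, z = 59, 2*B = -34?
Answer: -24426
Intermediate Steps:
B = -17 (B = (½)*(-34) = -17)
s(y, V) = -1 + 6*V*y (s(y, V) = 6*V*y - 1 = -1 + 6*V*y)
((B + s(0, 6))*(O(-4) + 27))*z = ((-17 + (-1 + 6*6*0))*(-4 + 27))*59 = ((-17 + (-1 + 0))*23)*59 = ((-17 - 1)*23)*59 = -18*23*59 = -414*59 = -24426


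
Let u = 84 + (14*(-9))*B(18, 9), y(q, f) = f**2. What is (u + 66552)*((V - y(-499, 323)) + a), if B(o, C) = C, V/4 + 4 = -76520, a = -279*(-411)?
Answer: -19372609512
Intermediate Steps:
a = 114669
V = -306096 (V = -16 + 4*(-76520) = -16 - 306080 = -306096)
u = -1050 (u = 84 + (14*(-9))*9 = 84 - 126*9 = 84 - 1134 = -1050)
(u + 66552)*((V - y(-499, 323)) + a) = (-1050 + 66552)*((-306096 - 1*323**2) + 114669) = 65502*((-306096 - 1*104329) + 114669) = 65502*((-306096 - 104329) + 114669) = 65502*(-410425 + 114669) = 65502*(-295756) = -19372609512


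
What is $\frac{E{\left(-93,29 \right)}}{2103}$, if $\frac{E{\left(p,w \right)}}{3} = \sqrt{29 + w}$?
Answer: $\frac{\sqrt{58}}{701} \approx 0.010864$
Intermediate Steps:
$E{\left(p,w \right)} = 3 \sqrt{29 + w}$
$\frac{E{\left(-93,29 \right)}}{2103} = \frac{3 \sqrt{29 + 29}}{2103} = 3 \sqrt{58} \cdot \frac{1}{2103} = \frac{\sqrt{58}}{701}$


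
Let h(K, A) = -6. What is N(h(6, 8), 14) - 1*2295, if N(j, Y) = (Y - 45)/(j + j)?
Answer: -27509/12 ≈ -2292.4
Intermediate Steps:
N(j, Y) = (-45 + Y)/(2*j) (N(j, Y) = (-45 + Y)/((2*j)) = (-45 + Y)*(1/(2*j)) = (-45 + Y)/(2*j))
N(h(6, 8), 14) - 1*2295 = (1/2)*(-45 + 14)/(-6) - 1*2295 = (1/2)*(-1/6)*(-31) - 2295 = 31/12 - 2295 = -27509/12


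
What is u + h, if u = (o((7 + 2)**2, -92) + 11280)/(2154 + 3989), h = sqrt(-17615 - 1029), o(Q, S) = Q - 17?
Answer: 11344/6143 + 2*I*sqrt(4661) ≈ 1.8467 + 136.54*I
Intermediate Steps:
o(Q, S) = -17 + Q
h = 2*I*sqrt(4661) (h = sqrt(-18644) = 2*I*sqrt(4661) ≈ 136.54*I)
u = 11344/6143 (u = ((-17 + (7 + 2)**2) + 11280)/(2154 + 3989) = ((-17 + 9**2) + 11280)/6143 = ((-17 + 81) + 11280)*(1/6143) = (64 + 11280)*(1/6143) = 11344*(1/6143) = 11344/6143 ≈ 1.8467)
u + h = 11344/6143 + 2*I*sqrt(4661)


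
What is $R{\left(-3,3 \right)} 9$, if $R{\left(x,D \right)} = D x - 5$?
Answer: $-126$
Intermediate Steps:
$R{\left(x,D \right)} = -5 + D x$
$R{\left(-3,3 \right)} 9 = \left(-5 + 3 \left(-3\right)\right) 9 = \left(-5 - 9\right) 9 = \left(-14\right) 9 = -126$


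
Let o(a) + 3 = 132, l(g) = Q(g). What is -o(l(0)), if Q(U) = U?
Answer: -129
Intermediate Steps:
l(g) = g
o(a) = 129 (o(a) = -3 + 132 = 129)
-o(l(0)) = -1*129 = -129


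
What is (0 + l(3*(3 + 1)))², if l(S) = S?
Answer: 144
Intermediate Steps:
(0 + l(3*(3 + 1)))² = (0 + 3*(3 + 1))² = (0 + 3*4)² = (0 + 12)² = 12² = 144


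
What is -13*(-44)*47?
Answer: 26884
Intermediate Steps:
-13*(-44)*47 = 572*47 = 26884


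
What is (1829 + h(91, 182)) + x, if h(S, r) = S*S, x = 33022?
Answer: 43132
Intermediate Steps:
h(S, r) = S²
(1829 + h(91, 182)) + x = (1829 + 91²) + 33022 = (1829 + 8281) + 33022 = 10110 + 33022 = 43132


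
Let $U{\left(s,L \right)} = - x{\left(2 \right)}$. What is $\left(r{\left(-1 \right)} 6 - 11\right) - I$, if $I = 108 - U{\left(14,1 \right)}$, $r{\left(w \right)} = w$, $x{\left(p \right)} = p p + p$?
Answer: $-131$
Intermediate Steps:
$x{\left(p \right)} = p + p^{2}$ ($x{\left(p \right)} = p^{2} + p = p + p^{2}$)
$U{\left(s,L \right)} = -6$ ($U{\left(s,L \right)} = - 2 \left(1 + 2\right) = - 2 \cdot 3 = \left(-1\right) 6 = -6$)
$I = 114$ ($I = 108 - -6 = 108 + 6 = 114$)
$\left(r{\left(-1 \right)} 6 - 11\right) - I = \left(\left(-1\right) 6 - 11\right) - 114 = \left(-6 - 11\right) - 114 = -17 - 114 = -131$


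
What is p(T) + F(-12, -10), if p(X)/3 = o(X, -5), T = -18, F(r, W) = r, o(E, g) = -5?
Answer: -27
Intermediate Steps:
p(X) = -15 (p(X) = 3*(-5) = -15)
p(T) + F(-12, -10) = -15 - 12 = -27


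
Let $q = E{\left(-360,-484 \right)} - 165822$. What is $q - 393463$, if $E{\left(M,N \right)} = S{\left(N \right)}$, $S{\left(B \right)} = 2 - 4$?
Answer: $-559287$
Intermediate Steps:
$S{\left(B \right)} = -2$ ($S{\left(B \right)} = 2 - 4 = -2$)
$E{\left(M,N \right)} = -2$
$q = -165824$ ($q = -2 - 165822 = -165824$)
$q - 393463 = -165824 - 393463 = -559287$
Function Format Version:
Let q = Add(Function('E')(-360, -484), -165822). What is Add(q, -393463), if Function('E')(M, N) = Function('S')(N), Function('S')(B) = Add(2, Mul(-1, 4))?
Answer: -559287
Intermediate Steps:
Function('S')(B) = -2 (Function('S')(B) = Add(2, -4) = -2)
Function('E')(M, N) = -2
q = -165824 (q = Add(-2, -165822) = -165824)
Add(q, -393463) = Add(-165824, -393463) = -559287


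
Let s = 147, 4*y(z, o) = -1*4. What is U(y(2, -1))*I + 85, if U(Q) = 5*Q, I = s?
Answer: -650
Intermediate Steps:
y(z, o) = -1 (y(z, o) = (-1*4)/4 = (¼)*(-4) = -1)
I = 147
U(y(2, -1))*I + 85 = (5*(-1))*147 + 85 = -5*147 + 85 = -735 + 85 = -650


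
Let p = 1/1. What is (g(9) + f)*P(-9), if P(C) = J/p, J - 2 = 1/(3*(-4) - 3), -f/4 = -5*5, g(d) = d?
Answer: 3161/15 ≈ 210.73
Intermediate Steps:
f = 100 (f = -(-20)*5 = -4*(-25) = 100)
J = 29/15 (J = 2 + 1/(3*(-4) - 3) = 2 + 1/(-12 - 3) = 2 + 1/(-15) = 2 - 1/15 = 29/15 ≈ 1.9333)
p = 1
P(C) = 29/15 (P(C) = (29/15)/1 = (29/15)*1 = 29/15)
(g(9) + f)*P(-9) = (9 + 100)*(29/15) = 109*(29/15) = 3161/15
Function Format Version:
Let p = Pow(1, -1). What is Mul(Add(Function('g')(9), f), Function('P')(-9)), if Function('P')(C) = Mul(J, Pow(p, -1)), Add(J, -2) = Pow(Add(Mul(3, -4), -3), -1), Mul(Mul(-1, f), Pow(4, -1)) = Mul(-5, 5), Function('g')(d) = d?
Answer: Rational(3161, 15) ≈ 210.73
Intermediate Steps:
f = 100 (f = Mul(-4, Mul(-5, 5)) = Mul(-4, -25) = 100)
J = Rational(29, 15) (J = Add(2, Pow(Add(Mul(3, -4), -3), -1)) = Add(2, Pow(Add(-12, -3), -1)) = Add(2, Pow(-15, -1)) = Add(2, Rational(-1, 15)) = Rational(29, 15) ≈ 1.9333)
p = 1
Function('P')(C) = Rational(29, 15) (Function('P')(C) = Mul(Rational(29, 15), Pow(1, -1)) = Mul(Rational(29, 15), 1) = Rational(29, 15))
Mul(Add(Function('g')(9), f), Function('P')(-9)) = Mul(Add(9, 100), Rational(29, 15)) = Mul(109, Rational(29, 15)) = Rational(3161, 15)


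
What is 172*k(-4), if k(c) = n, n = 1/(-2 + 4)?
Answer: 86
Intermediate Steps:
n = ½ (n = 1/2 = ½ ≈ 0.50000)
k(c) = ½
172*k(-4) = 172*(½) = 86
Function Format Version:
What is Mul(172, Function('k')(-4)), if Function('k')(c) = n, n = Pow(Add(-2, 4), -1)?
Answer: 86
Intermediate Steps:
n = Rational(1, 2) (n = Pow(2, -1) = Rational(1, 2) ≈ 0.50000)
Function('k')(c) = Rational(1, 2)
Mul(172, Function('k')(-4)) = Mul(172, Rational(1, 2)) = 86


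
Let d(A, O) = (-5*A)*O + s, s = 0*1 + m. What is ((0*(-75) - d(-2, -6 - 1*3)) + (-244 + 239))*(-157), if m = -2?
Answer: -13659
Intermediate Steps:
s = -2 (s = 0*1 - 2 = 0 - 2 = -2)
d(A, O) = -2 - 5*A*O (d(A, O) = (-5*A)*O - 2 = -5*A*O - 2 = -2 - 5*A*O)
((0*(-75) - d(-2, -6 - 1*3)) + (-244 + 239))*(-157) = ((0*(-75) - (-2 - 5*(-2)*(-6 - 1*3))) + (-244 + 239))*(-157) = ((0 - (-2 - 5*(-2)*(-6 - 3))) - 5)*(-157) = ((0 - (-2 - 5*(-2)*(-9))) - 5)*(-157) = ((0 - (-2 - 90)) - 5)*(-157) = ((0 - 1*(-92)) - 5)*(-157) = ((0 + 92) - 5)*(-157) = (92 - 5)*(-157) = 87*(-157) = -13659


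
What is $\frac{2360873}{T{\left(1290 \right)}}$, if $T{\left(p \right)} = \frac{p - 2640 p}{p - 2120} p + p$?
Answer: $\frac{195952459}{439263060} \approx 0.44609$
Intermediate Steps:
$T{\left(p \right)} = p - \frac{2639 p^{2}}{-2120 + p}$ ($T{\left(p \right)} = \frac{\left(-2639\right) p}{-2120 + p} p + p = - \frac{2639 p}{-2120 + p} p + p = - \frac{2639 p^{2}}{-2120 + p} + p = p - \frac{2639 p^{2}}{-2120 + p}$)
$\frac{2360873}{T{\left(1290 \right)}} = \frac{2360873}{\left(-2\right) 1290 \frac{1}{-2120 + 1290} \left(1060 + 1319 \cdot 1290\right)} = \frac{2360873}{\left(-2\right) 1290 \frac{1}{-830} \left(1060 + 1701510\right)} = \frac{2360873}{\left(-2\right) 1290 \left(- \frac{1}{830}\right) 1702570} = \frac{2360873}{\frac{439263060}{83}} = 2360873 \cdot \frac{83}{439263060} = \frac{195952459}{439263060}$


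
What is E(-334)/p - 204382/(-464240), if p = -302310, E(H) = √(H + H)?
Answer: 102191/232120 - I*√167/151155 ≈ 0.44025 - 8.5494e-5*I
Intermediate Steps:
E(H) = √2*√H (E(H) = √(2*H) = √2*√H)
E(-334)/p - 204382/(-464240) = (√2*√(-334))/(-302310) - 204382/(-464240) = (√2*(I*√334))*(-1/302310) - 204382*(-1/464240) = (2*I*√167)*(-1/302310) + 102191/232120 = -I*√167/151155 + 102191/232120 = 102191/232120 - I*√167/151155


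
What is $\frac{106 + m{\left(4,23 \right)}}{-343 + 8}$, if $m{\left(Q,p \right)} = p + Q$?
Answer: $- \frac{133}{335} \approx -0.39702$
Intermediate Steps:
$m{\left(Q,p \right)} = Q + p$
$\frac{106 + m{\left(4,23 \right)}}{-343 + 8} = \frac{106 + \left(4 + 23\right)}{-343 + 8} = \frac{106 + 27}{-335} = 133 \left(- \frac{1}{335}\right) = - \frac{133}{335}$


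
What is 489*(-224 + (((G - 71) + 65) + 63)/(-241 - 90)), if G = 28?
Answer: -36297981/331 ≈ -1.0966e+5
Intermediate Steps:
489*(-224 + (((G - 71) + 65) + 63)/(-241 - 90)) = 489*(-224 + (((28 - 71) + 65) + 63)/(-241 - 90)) = 489*(-224 + ((-43 + 65) + 63)/(-331)) = 489*(-224 + (22 + 63)*(-1/331)) = 489*(-224 + 85*(-1/331)) = 489*(-224 - 85/331) = 489*(-74229/331) = -36297981/331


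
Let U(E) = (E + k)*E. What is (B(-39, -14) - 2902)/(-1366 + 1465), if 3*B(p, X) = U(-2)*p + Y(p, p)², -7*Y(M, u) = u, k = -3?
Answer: -148061/4851 ≈ -30.522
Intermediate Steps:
U(E) = E*(-3 + E) (U(E) = (E - 3)*E = (-3 + E)*E = E*(-3 + E))
Y(M, u) = -u/7
B(p, X) = p²/147 + 10*p/3 (B(p, X) = ((-2*(-3 - 2))*p + (-p/7)²)/3 = ((-2*(-5))*p + p²/49)/3 = (10*p + p²/49)/3 = p²/147 + 10*p/3)
(B(-39, -14) - 2902)/(-1366 + 1465) = ((1/147)*(-39)*(490 - 39) - 2902)/(-1366 + 1465) = ((1/147)*(-39)*451 - 2902)/99 = (-5863/49 - 2902)*(1/99) = -148061/49*1/99 = -148061/4851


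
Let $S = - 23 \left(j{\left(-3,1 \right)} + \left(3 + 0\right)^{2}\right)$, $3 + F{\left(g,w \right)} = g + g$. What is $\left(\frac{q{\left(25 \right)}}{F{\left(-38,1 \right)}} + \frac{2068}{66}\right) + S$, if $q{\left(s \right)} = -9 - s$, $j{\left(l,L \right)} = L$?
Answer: $- \frac{46982}{237} \approx -198.24$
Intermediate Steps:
$F{\left(g,w \right)} = -3 + 2 g$ ($F{\left(g,w \right)} = -3 + \left(g + g\right) = -3 + 2 g$)
$S = -230$ ($S = - 23 \left(1 + \left(3 + 0\right)^{2}\right) = - 23 \left(1 + 3^{2}\right) = - 23 \left(1 + 9\right) = \left(-23\right) 10 = -230$)
$\left(\frac{q{\left(25 \right)}}{F{\left(-38,1 \right)}} + \frac{2068}{66}\right) + S = \left(\frac{-9 - 25}{-3 + 2 \left(-38\right)} + \frac{2068}{66}\right) - 230 = \left(\frac{-9 - 25}{-3 - 76} + 2068 \cdot \frac{1}{66}\right) - 230 = \left(- \frac{34}{-79} + \frac{94}{3}\right) - 230 = \left(\left(-34\right) \left(- \frac{1}{79}\right) + \frac{94}{3}\right) - 230 = \left(\frac{34}{79} + \frac{94}{3}\right) - 230 = \frac{7528}{237} - 230 = - \frac{46982}{237}$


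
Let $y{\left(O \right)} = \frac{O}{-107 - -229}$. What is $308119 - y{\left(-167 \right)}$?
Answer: $\frac{37590685}{122} \approx 3.0812 \cdot 10^{5}$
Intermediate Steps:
$y{\left(O \right)} = \frac{O}{122}$ ($y{\left(O \right)} = \frac{O}{-107 + 229} = \frac{O}{122}$)
$308119 - y{\left(-167 \right)} = 308119 - \frac{1}{122} \left(-167\right) = 308119 - - \frac{167}{122} = 308119 + \frac{167}{122} = \frac{37590685}{122}$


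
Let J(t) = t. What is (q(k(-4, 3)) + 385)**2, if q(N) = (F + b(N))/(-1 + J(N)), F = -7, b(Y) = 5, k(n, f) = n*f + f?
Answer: 3709476/25 ≈ 1.4838e+5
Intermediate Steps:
k(n, f) = f + f*n (k(n, f) = f*n + f = f + f*n)
q(N) = -2/(-1 + N) (q(N) = (-7 + 5)/(-1 + N) = -2/(-1 + N))
(q(k(-4, 3)) + 385)**2 = (-2/(-1 + 3*(1 - 4)) + 385)**2 = (-2/(-1 + 3*(-3)) + 385)**2 = (-2/(-1 - 9) + 385)**2 = (-2/(-10) + 385)**2 = (-2*(-1/10) + 385)**2 = (1/5 + 385)**2 = (1926/5)**2 = 3709476/25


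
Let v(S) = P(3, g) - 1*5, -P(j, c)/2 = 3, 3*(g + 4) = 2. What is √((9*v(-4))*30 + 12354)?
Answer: 2*√2346 ≈ 96.871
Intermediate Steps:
g = -10/3 (g = -4 + (⅓)*2 = -4 + ⅔ = -10/3 ≈ -3.3333)
P(j, c) = -6 (P(j, c) = -2*3 = -6)
v(S) = -11 (v(S) = -6 - 1*5 = -6 - 5 = -11)
√((9*v(-4))*30 + 12354) = √((9*(-11))*30 + 12354) = √(-99*30 + 12354) = √(-2970 + 12354) = √9384 = 2*√2346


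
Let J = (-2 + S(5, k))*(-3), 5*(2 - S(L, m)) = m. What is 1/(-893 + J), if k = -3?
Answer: -5/4474 ≈ -0.0011176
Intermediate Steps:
S(L, m) = 2 - m/5
J = -9/5 (J = (-2 + (2 - ⅕*(-3)))*(-3) = (-2 + (2 + ⅗))*(-3) = (-2 + 13/5)*(-3) = (⅗)*(-3) = -9/5 ≈ -1.8000)
1/(-893 + J) = 1/(-893 - 9/5) = 1/(-4474/5) = -5/4474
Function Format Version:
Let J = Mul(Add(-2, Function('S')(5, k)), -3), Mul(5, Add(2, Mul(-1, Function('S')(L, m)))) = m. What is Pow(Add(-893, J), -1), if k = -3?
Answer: Rational(-5, 4474) ≈ -0.0011176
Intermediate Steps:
Function('S')(L, m) = Add(2, Mul(Rational(-1, 5), m))
J = Rational(-9, 5) (J = Mul(Add(-2, Add(2, Mul(Rational(-1, 5), -3))), -3) = Mul(Add(-2, Add(2, Rational(3, 5))), -3) = Mul(Add(-2, Rational(13, 5)), -3) = Mul(Rational(3, 5), -3) = Rational(-9, 5) ≈ -1.8000)
Pow(Add(-893, J), -1) = Pow(Add(-893, Rational(-9, 5)), -1) = Pow(Rational(-4474, 5), -1) = Rational(-5, 4474)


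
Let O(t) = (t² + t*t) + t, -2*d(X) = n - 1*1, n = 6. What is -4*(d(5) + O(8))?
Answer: -534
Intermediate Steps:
d(X) = -5/2 (d(X) = -(6 - 1*1)/2 = -(6 - 1)/2 = -½*5 = -5/2)
O(t) = t + 2*t² (O(t) = (t² + t²) + t = 2*t² + t = t + 2*t²)
-4*(d(5) + O(8)) = -4*(-5/2 + 8*(1 + 2*8)) = -4*(-5/2 + 8*(1 + 16)) = -4*(-5/2 + 8*17) = -4*(-5/2 + 136) = -4*267/2 = -534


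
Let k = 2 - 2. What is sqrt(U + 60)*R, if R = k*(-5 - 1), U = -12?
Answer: 0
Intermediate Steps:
k = 0
R = 0 (R = 0*(-5 - 1) = 0*(-6) = 0)
sqrt(U + 60)*R = sqrt(-12 + 60)*0 = sqrt(48)*0 = (4*sqrt(3))*0 = 0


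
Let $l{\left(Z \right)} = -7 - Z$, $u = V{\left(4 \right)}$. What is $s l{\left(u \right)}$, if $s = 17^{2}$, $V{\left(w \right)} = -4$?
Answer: $-867$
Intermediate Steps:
$u = -4$
$s = 289$
$s l{\left(u \right)} = 289 \left(-7 - -4\right) = 289 \left(-7 + 4\right) = 289 \left(-3\right) = -867$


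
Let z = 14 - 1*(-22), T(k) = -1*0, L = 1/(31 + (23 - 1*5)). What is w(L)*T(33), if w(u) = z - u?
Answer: 0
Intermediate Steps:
L = 1/49 (L = 1/(31 + (23 - 5)) = 1/(31 + 18) = 1/49 ≈ 0.020408)
T(k) = 0
z = 36 (z = 14 + 22 = 36)
w(u) = 36 - u
w(L)*T(33) = (36 - 1*1/49)*0 = (36 - 1/49)*0 = (1763/49)*0 = 0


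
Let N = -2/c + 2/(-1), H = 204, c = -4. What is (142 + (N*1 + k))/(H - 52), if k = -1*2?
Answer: 277/304 ≈ 0.91118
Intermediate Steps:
k = -2
N = -3/2 (N = -2/(-4) + 2/(-1) = -2*(-1/4) + 2*(-1) = 1/2 - 2 = -3/2 ≈ -1.5000)
(142 + (N*1 + k))/(H - 52) = (142 + (-3/2*1 - 2))/(204 - 52) = (142 + (-3/2 - 2))/152 = (142 - 7/2)*(1/152) = (277/2)*(1/152) = 277/304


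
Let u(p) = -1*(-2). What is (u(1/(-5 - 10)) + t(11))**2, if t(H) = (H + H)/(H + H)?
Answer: 9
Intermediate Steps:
u(p) = 2
t(H) = 1 (t(H) = (2*H)/((2*H)) = (2*H)*(1/(2*H)) = 1)
(u(1/(-5 - 10)) + t(11))**2 = (2 + 1)**2 = 3**2 = 9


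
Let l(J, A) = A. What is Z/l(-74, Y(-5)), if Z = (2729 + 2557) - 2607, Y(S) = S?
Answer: -2679/5 ≈ -535.80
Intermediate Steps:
Z = 2679 (Z = 5286 - 2607 = 2679)
Z/l(-74, Y(-5)) = 2679/(-5) = 2679*(-⅕) = -2679/5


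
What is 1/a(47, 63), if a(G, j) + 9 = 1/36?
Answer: -36/323 ≈ -0.11146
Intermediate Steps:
a(G, j) = -323/36 (a(G, j) = -9 + 1/36 = -323/36)
1/a(47, 63) = 1/(-323/36) = -36/323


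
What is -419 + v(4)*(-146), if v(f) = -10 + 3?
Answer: 603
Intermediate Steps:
v(f) = -7
-419 + v(4)*(-146) = -419 - 7*(-146) = -419 + 1022 = 603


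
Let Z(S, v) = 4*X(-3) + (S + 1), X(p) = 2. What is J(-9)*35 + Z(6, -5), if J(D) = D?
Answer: -300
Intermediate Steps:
Z(S, v) = 9 + S (Z(S, v) = 4*2 + (S + 1) = 8 + (1 + S) = 9 + S)
J(-9)*35 + Z(6, -5) = -9*35 + (9 + 6) = -315 + 15 = -300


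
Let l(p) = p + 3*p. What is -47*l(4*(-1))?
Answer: 752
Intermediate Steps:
l(p) = 4*p
-47*l(4*(-1)) = -188*4*(-1) = -188*(-4) = -47*(-16) = 752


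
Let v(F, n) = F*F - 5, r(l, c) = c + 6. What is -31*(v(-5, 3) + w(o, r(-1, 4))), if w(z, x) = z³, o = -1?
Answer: -589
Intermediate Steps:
r(l, c) = 6 + c
v(F, n) = -5 + F² (v(F, n) = F² - 5 = -5 + F²)
-31*(v(-5, 3) + w(o, r(-1, 4))) = -31*((-5 + (-5)²) + (-1)³) = -31*((-5 + 25) - 1) = -31*(20 - 1) = -31*19 = -589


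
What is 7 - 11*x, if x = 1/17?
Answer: 108/17 ≈ 6.3529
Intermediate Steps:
x = 1/17 ≈ 0.058824
7 - 11*x = 7 - 11*1/17 = 7 - 11/17 = 108/17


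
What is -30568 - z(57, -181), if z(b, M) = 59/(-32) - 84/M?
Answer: -177041865/5792 ≈ -30567.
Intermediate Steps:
z(b, M) = -59/32 - 84/M (z(b, M) = 59*(-1/32) - 84/M = -59/32 - 84/M)
-30568 - z(57, -181) = -30568 - (-59/32 - 84/(-181)) = -30568 - (-59/32 - 84*(-1/181)) = -30568 - (-59/32 + 84/181) = -30568 - 1*(-7991/5792) = -30568 + 7991/5792 = -177041865/5792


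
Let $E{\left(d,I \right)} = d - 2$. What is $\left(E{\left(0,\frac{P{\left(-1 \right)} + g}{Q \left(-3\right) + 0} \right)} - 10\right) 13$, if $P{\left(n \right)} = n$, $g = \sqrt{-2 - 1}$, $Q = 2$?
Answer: $-156$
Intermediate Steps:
$g = i \sqrt{3}$ ($g = \sqrt{-3} = i \sqrt{3} \approx 1.732 i$)
$E{\left(d,I \right)} = -2 + d$
$\left(E{\left(0,\frac{P{\left(-1 \right)} + g}{Q \left(-3\right) + 0} \right)} - 10\right) 13 = \left(\left(-2 + 0\right) - 10\right) 13 = \left(-2 - 10\right) 13 = \left(-12\right) 13 = -156$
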